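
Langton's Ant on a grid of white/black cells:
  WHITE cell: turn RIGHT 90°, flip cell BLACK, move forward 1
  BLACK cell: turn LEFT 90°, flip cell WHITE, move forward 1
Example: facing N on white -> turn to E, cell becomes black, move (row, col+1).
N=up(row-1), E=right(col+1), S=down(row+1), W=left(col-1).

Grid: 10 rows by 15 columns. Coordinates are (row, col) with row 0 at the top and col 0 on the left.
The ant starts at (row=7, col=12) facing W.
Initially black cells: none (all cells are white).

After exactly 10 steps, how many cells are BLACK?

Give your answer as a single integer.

Step 1: on WHITE (7,12): turn R to N, flip to black, move to (6,12). |black|=1
Step 2: on WHITE (6,12): turn R to E, flip to black, move to (6,13). |black|=2
Step 3: on WHITE (6,13): turn R to S, flip to black, move to (7,13). |black|=3
Step 4: on WHITE (7,13): turn R to W, flip to black, move to (7,12). |black|=4
Step 5: on BLACK (7,12): turn L to S, flip to white, move to (8,12). |black|=3
Step 6: on WHITE (8,12): turn R to W, flip to black, move to (8,11). |black|=4
Step 7: on WHITE (8,11): turn R to N, flip to black, move to (7,11). |black|=5
Step 8: on WHITE (7,11): turn R to E, flip to black, move to (7,12). |black|=6
Step 9: on WHITE (7,12): turn R to S, flip to black, move to (8,12). |black|=7
Step 10: on BLACK (8,12): turn L to E, flip to white, move to (8,13). |black|=6

Answer: 6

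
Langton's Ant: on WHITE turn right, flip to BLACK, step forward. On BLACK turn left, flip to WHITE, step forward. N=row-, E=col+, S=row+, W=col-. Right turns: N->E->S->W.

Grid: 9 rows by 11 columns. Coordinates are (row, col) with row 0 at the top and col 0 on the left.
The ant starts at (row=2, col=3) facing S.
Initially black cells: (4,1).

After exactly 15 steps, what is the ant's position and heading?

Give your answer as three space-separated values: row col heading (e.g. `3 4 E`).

Answer: 1 3 W

Derivation:
Step 1: on WHITE (2,3): turn R to W, flip to black, move to (2,2). |black|=2
Step 2: on WHITE (2,2): turn R to N, flip to black, move to (1,2). |black|=3
Step 3: on WHITE (1,2): turn R to E, flip to black, move to (1,3). |black|=4
Step 4: on WHITE (1,3): turn R to S, flip to black, move to (2,3). |black|=5
Step 5: on BLACK (2,3): turn L to E, flip to white, move to (2,4). |black|=4
Step 6: on WHITE (2,4): turn R to S, flip to black, move to (3,4). |black|=5
Step 7: on WHITE (3,4): turn R to W, flip to black, move to (3,3). |black|=6
Step 8: on WHITE (3,3): turn R to N, flip to black, move to (2,3). |black|=7
Step 9: on WHITE (2,3): turn R to E, flip to black, move to (2,4). |black|=8
Step 10: on BLACK (2,4): turn L to N, flip to white, move to (1,4). |black|=7
Step 11: on WHITE (1,4): turn R to E, flip to black, move to (1,5). |black|=8
Step 12: on WHITE (1,5): turn R to S, flip to black, move to (2,5). |black|=9
Step 13: on WHITE (2,5): turn R to W, flip to black, move to (2,4). |black|=10
Step 14: on WHITE (2,4): turn R to N, flip to black, move to (1,4). |black|=11
Step 15: on BLACK (1,4): turn L to W, flip to white, move to (1,3). |black|=10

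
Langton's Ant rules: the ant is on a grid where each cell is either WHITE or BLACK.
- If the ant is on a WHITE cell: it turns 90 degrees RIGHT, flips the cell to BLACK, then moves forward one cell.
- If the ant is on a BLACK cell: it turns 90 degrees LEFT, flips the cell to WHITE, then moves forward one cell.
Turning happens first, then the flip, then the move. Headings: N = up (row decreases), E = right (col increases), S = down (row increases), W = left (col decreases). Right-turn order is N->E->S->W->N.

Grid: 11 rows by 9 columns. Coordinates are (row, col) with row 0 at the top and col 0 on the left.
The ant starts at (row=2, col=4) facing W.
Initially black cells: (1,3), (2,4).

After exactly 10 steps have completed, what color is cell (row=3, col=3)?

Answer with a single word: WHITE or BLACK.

Answer: BLACK

Derivation:
Step 1: on BLACK (2,4): turn L to S, flip to white, move to (3,4). |black|=1
Step 2: on WHITE (3,4): turn R to W, flip to black, move to (3,3). |black|=2
Step 3: on WHITE (3,3): turn R to N, flip to black, move to (2,3). |black|=3
Step 4: on WHITE (2,3): turn R to E, flip to black, move to (2,4). |black|=4
Step 5: on WHITE (2,4): turn R to S, flip to black, move to (3,4). |black|=5
Step 6: on BLACK (3,4): turn L to E, flip to white, move to (3,5). |black|=4
Step 7: on WHITE (3,5): turn R to S, flip to black, move to (4,5). |black|=5
Step 8: on WHITE (4,5): turn R to W, flip to black, move to (4,4). |black|=6
Step 9: on WHITE (4,4): turn R to N, flip to black, move to (3,4). |black|=7
Step 10: on WHITE (3,4): turn R to E, flip to black, move to (3,5). |black|=8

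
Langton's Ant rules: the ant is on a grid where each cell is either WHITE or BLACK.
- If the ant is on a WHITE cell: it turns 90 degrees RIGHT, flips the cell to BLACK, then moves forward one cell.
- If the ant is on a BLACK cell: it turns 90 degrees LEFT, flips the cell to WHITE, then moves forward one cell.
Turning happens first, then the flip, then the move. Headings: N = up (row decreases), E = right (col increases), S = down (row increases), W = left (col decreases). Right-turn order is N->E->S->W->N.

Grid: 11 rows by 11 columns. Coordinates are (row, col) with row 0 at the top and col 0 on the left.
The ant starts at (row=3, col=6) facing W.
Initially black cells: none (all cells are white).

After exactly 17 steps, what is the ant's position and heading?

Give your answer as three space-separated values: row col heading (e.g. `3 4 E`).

Step 1: on WHITE (3,6): turn R to N, flip to black, move to (2,6). |black|=1
Step 2: on WHITE (2,6): turn R to E, flip to black, move to (2,7). |black|=2
Step 3: on WHITE (2,7): turn R to S, flip to black, move to (3,7). |black|=3
Step 4: on WHITE (3,7): turn R to W, flip to black, move to (3,6). |black|=4
Step 5: on BLACK (3,6): turn L to S, flip to white, move to (4,6). |black|=3
Step 6: on WHITE (4,6): turn R to W, flip to black, move to (4,5). |black|=4
Step 7: on WHITE (4,5): turn R to N, flip to black, move to (3,5). |black|=5
Step 8: on WHITE (3,5): turn R to E, flip to black, move to (3,6). |black|=6
Step 9: on WHITE (3,6): turn R to S, flip to black, move to (4,6). |black|=7
Step 10: on BLACK (4,6): turn L to E, flip to white, move to (4,7). |black|=6
Step 11: on WHITE (4,7): turn R to S, flip to black, move to (5,7). |black|=7
Step 12: on WHITE (5,7): turn R to W, flip to black, move to (5,6). |black|=8
Step 13: on WHITE (5,6): turn R to N, flip to black, move to (4,6). |black|=9
Step 14: on WHITE (4,6): turn R to E, flip to black, move to (4,7). |black|=10
Step 15: on BLACK (4,7): turn L to N, flip to white, move to (3,7). |black|=9
Step 16: on BLACK (3,7): turn L to W, flip to white, move to (3,6). |black|=8
Step 17: on BLACK (3,6): turn L to S, flip to white, move to (4,6). |black|=7

Answer: 4 6 S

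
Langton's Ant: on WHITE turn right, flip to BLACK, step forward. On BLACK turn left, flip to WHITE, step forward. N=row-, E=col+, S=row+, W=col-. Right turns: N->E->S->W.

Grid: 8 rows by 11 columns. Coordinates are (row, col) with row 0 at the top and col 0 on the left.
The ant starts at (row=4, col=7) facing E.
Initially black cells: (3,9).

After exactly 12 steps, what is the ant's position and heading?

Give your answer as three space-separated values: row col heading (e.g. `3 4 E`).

Answer: 2 7 E

Derivation:
Step 1: on WHITE (4,7): turn R to S, flip to black, move to (5,7). |black|=2
Step 2: on WHITE (5,7): turn R to W, flip to black, move to (5,6). |black|=3
Step 3: on WHITE (5,6): turn R to N, flip to black, move to (4,6). |black|=4
Step 4: on WHITE (4,6): turn R to E, flip to black, move to (4,7). |black|=5
Step 5: on BLACK (4,7): turn L to N, flip to white, move to (3,7). |black|=4
Step 6: on WHITE (3,7): turn R to E, flip to black, move to (3,8). |black|=5
Step 7: on WHITE (3,8): turn R to S, flip to black, move to (4,8). |black|=6
Step 8: on WHITE (4,8): turn R to W, flip to black, move to (4,7). |black|=7
Step 9: on WHITE (4,7): turn R to N, flip to black, move to (3,7). |black|=8
Step 10: on BLACK (3,7): turn L to W, flip to white, move to (3,6). |black|=7
Step 11: on WHITE (3,6): turn R to N, flip to black, move to (2,6). |black|=8
Step 12: on WHITE (2,6): turn R to E, flip to black, move to (2,7). |black|=9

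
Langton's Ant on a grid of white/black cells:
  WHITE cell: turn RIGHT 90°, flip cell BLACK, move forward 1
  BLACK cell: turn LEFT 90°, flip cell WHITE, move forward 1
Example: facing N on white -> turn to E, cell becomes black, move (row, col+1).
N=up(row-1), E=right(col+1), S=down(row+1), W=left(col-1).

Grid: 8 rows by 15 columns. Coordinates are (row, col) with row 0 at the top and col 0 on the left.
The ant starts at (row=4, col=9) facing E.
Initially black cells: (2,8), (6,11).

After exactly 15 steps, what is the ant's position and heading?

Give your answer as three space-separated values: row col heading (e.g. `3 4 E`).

Answer: 2 8 S

Derivation:
Step 1: on WHITE (4,9): turn R to S, flip to black, move to (5,9). |black|=3
Step 2: on WHITE (5,9): turn R to W, flip to black, move to (5,8). |black|=4
Step 3: on WHITE (5,8): turn R to N, flip to black, move to (4,8). |black|=5
Step 4: on WHITE (4,8): turn R to E, flip to black, move to (4,9). |black|=6
Step 5: on BLACK (4,9): turn L to N, flip to white, move to (3,9). |black|=5
Step 6: on WHITE (3,9): turn R to E, flip to black, move to (3,10). |black|=6
Step 7: on WHITE (3,10): turn R to S, flip to black, move to (4,10). |black|=7
Step 8: on WHITE (4,10): turn R to W, flip to black, move to (4,9). |black|=8
Step 9: on WHITE (4,9): turn R to N, flip to black, move to (3,9). |black|=9
Step 10: on BLACK (3,9): turn L to W, flip to white, move to (3,8). |black|=8
Step 11: on WHITE (3,8): turn R to N, flip to black, move to (2,8). |black|=9
Step 12: on BLACK (2,8): turn L to W, flip to white, move to (2,7). |black|=8
Step 13: on WHITE (2,7): turn R to N, flip to black, move to (1,7). |black|=9
Step 14: on WHITE (1,7): turn R to E, flip to black, move to (1,8). |black|=10
Step 15: on WHITE (1,8): turn R to S, flip to black, move to (2,8). |black|=11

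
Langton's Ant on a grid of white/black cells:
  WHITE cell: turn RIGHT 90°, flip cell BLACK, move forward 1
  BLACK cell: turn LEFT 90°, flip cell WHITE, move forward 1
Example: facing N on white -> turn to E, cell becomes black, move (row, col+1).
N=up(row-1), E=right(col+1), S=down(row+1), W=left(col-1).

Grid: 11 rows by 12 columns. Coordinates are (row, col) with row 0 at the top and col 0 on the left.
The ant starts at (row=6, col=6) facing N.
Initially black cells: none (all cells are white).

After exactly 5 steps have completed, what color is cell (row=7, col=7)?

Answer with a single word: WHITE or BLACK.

Step 1: on WHITE (6,6): turn R to E, flip to black, move to (6,7). |black|=1
Step 2: on WHITE (6,7): turn R to S, flip to black, move to (7,7). |black|=2
Step 3: on WHITE (7,7): turn R to W, flip to black, move to (7,6). |black|=3
Step 4: on WHITE (7,6): turn R to N, flip to black, move to (6,6). |black|=4
Step 5: on BLACK (6,6): turn L to W, flip to white, move to (6,5). |black|=3

Answer: BLACK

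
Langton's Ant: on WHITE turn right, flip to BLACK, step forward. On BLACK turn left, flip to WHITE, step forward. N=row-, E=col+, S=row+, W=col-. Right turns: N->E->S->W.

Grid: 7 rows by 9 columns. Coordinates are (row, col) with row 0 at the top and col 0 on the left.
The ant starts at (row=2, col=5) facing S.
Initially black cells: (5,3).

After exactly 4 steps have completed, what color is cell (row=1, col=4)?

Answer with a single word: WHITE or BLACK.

Step 1: on WHITE (2,5): turn R to W, flip to black, move to (2,4). |black|=2
Step 2: on WHITE (2,4): turn R to N, flip to black, move to (1,4). |black|=3
Step 3: on WHITE (1,4): turn R to E, flip to black, move to (1,5). |black|=4
Step 4: on WHITE (1,5): turn R to S, flip to black, move to (2,5). |black|=5

Answer: BLACK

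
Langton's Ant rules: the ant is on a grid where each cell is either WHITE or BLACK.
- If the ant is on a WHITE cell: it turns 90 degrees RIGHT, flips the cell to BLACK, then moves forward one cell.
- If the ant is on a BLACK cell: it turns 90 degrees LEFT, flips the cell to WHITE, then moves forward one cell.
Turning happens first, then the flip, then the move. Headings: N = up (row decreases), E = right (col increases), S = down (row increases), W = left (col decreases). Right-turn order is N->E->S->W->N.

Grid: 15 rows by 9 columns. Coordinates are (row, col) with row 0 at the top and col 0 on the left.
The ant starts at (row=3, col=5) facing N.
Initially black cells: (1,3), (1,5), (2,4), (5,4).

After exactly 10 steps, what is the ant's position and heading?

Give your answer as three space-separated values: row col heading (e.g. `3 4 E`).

Step 1: on WHITE (3,5): turn R to E, flip to black, move to (3,6). |black|=5
Step 2: on WHITE (3,6): turn R to S, flip to black, move to (4,6). |black|=6
Step 3: on WHITE (4,6): turn R to W, flip to black, move to (4,5). |black|=7
Step 4: on WHITE (4,5): turn R to N, flip to black, move to (3,5). |black|=8
Step 5: on BLACK (3,5): turn L to W, flip to white, move to (3,4). |black|=7
Step 6: on WHITE (3,4): turn R to N, flip to black, move to (2,4). |black|=8
Step 7: on BLACK (2,4): turn L to W, flip to white, move to (2,3). |black|=7
Step 8: on WHITE (2,3): turn R to N, flip to black, move to (1,3). |black|=8
Step 9: on BLACK (1,3): turn L to W, flip to white, move to (1,2). |black|=7
Step 10: on WHITE (1,2): turn R to N, flip to black, move to (0,2). |black|=8

Answer: 0 2 N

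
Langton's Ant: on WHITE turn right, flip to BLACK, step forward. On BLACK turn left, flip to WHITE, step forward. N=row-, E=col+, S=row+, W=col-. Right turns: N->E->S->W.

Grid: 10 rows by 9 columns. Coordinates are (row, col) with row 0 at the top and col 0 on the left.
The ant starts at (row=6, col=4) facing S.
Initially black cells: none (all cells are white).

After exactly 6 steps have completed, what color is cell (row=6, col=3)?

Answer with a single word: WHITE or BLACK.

Answer: BLACK

Derivation:
Step 1: on WHITE (6,4): turn R to W, flip to black, move to (6,3). |black|=1
Step 2: on WHITE (6,3): turn R to N, flip to black, move to (5,3). |black|=2
Step 3: on WHITE (5,3): turn R to E, flip to black, move to (5,4). |black|=3
Step 4: on WHITE (5,4): turn R to S, flip to black, move to (6,4). |black|=4
Step 5: on BLACK (6,4): turn L to E, flip to white, move to (6,5). |black|=3
Step 6: on WHITE (6,5): turn R to S, flip to black, move to (7,5). |black|=4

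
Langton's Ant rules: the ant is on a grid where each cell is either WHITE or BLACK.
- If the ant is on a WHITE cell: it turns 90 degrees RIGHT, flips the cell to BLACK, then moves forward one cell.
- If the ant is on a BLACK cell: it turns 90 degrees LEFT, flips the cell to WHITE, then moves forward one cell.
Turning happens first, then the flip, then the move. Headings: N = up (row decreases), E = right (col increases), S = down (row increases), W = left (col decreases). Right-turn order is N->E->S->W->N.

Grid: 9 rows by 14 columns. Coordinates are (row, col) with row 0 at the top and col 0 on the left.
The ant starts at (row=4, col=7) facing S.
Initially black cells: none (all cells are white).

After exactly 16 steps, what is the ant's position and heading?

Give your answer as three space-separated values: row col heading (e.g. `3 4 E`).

Step 1: on WHITE (4,7): turn R to W, flip to black, move to (4,6). |black|=1
Step 2: on WHITE (4,6): turn R to N, flip to black, move to (3,6). |black|=2
Step 3: on WHITE (3,6): turn R to E, flip to black, move to (3,7). |black|=3
Step 4: on WHITE (3,7): turn R to S, flip to black, move to (4,7). |black|=4
Step 5: on BLACK (4,7): turn L to E, flip to white, move to (4,8). |black|=3
Step 6: on WHITE (4,8): turn R to S, flip to black, move to (5,8). |black|=4
Step 7: on WHITE (5,8): turn R to W, flip to black, move to (5,7). |black|=5
Step 8: on WHITE (5,7): turn R to N, flip to black, move to (4,7). |black|=6
Step 9: on WHITE (4,7): turn R to E, flip to black, move to (4,8). |black|=7
Step 10: on BLACK (4,8): turn L to N, flip to white, move to (3,8). |black|=6
Step 11: on WHITE (3,8): turn R to E, flip to black, move to (3,9). |black|=7
Step 12: on WHITE (3,9): turn R to S, flip to black, move to (4,9). |black|=8
Step 13: on WHITE (4,9): turn R to W, flip to black, move to (4,8). |black|=9
Step 14: on WHITE (4,8): turn R to N, flip to black, move to (3,8). |black|=10
Step 15: on BLACK (3,8): turn L to W, flip to white, move to (3,7). |black|=9
Step 16: on BLACK (3,7): turn L to S, flip to white, move to (4,7). |black|=8

Answer: 4 7 S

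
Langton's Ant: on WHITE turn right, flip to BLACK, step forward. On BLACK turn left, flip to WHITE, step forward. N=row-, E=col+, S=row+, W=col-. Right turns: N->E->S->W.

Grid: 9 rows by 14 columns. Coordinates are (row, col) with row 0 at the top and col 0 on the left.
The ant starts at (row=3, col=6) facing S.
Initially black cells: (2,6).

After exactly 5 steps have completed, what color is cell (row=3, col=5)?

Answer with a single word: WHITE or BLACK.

Step 1: on WHITE (3,6): turn R to W, flip to black, move to (3,5). |black|=2
Step 2: on WHITE (3,5): turn R to N, flip to black, move to (2,5). |black|=3
Step 3: on WHITE (2,5): turn R to E, flip to black, move to (2,6). |black|=4
Step 4: on BLACK (2,6): turn L to N, flip to white, move to (1,6). |black|=3
Step 5: on WHITE (1,6): turn R to E, flip to black, move to (1,7). |black|=4

Answer: BLACK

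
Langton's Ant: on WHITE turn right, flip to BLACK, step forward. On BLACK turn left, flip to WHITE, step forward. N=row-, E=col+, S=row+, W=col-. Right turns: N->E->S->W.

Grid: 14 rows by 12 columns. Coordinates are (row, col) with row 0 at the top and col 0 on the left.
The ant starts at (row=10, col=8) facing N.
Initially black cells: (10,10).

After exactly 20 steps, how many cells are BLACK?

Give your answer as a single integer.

Answer: 7

Derivation:
Step 1: on WHITE (10,8): turn R to E, flip to black, move to (10,9). |black|=2
Step 2: on WHITE (10,9): turn R to S, flip to black, move to (11,9). |black|=3
Step 3: on WHITE (11,9): turn R to W, flip to black, move to (11,8). |black|=4
Step 4: on WHITE (11,8): turn R to N, flip to black, move to (10,8). |black|=5
Step 5: on BLACK (10,8): turn L to W, flip to white, move to (10,7). |black|=4
Step 6: on WHITE (10,7): turn R to N, flip to black, move to (9,7). |black|=5
Step 7: on WHITE (9,7): turn R to E, flip to black, move to (9,8). |black|=6
Step 8: on WHITE (9,8): turn R to S, flip to black, move to (10,8). |black|=7
Step 9: on WHITE (10,8): turn R to W, flip to black, move to (10,7). |black|=8
Step 10: on BLACK (10,7): turn L to S, flip to white, move to (11,7). |black|=7
Step 11: on WHITE (11,7): turn R to W, flip to black, move to (11,6). |black|=8
Step 12: on WHITE (11,6): turn R to N, flip to black, move to (10,6). |black|=9
Step 13: on WHITE (10,6): turn R to E, flip to black, move to (10,7). |black|=10
Step 14: on WHITE (10,7): turn R to S, flip to black, move to (11,7). |black|=11
Step 15: on BLACK (11,7): turn L to E, flip to white, move to (11,8). |black|=10
Step 16: on BLACK (11,8): turn L to N, flip to white, move to (10,8). |black|=9
Step 17: on BLACK (10,8): turn L to W, flip to white, move to (10,7). |black|=8
Step 18: on BLACK (10,7): turn L to S, flip to white, move to (11,7). |black|=7
Step 19: on WHITE (11,7): turn R to W, flip to black, move to (11,6). |black|=8
Step 20: on BLACK (11,6): turn L to S, flip to white, move to (12,6). |black|=7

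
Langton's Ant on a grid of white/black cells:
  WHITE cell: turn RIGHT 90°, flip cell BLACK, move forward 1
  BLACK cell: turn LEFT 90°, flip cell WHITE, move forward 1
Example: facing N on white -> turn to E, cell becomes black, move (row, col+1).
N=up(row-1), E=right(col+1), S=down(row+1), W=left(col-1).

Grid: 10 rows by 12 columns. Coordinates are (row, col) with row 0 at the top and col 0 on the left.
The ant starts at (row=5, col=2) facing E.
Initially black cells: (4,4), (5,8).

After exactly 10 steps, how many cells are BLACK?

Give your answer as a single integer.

Step 1: on WHITE (5,2): turn R to S, flip to black, move to (6,2). |black|=3
Step 2: on WHITE (6,2): turn R to W, flip to black, move to (6,1). |black|=4
Step 3: on WHITE (6,1): turn R to N, flip to black, move to (5,1). |black|=5
Step 4: on WHITE (5,1): turn R to E, flip to black, move to (5,2). |black|=6
Step 5: on BLACK (5,2): turn L to N, flip to white, move to (4,2). |black|=5
Step 6: on WHITE (4,2): turn R to E, flip to black, move to (4,3). |black|=6
Step 7: on WHITE (4,3): turn R to S, flip to black, move to (5,3). |black|=7
Step 8: on WHITE (5,3): turn R to W, flip to black, move to (5,2). |black|=8
Step 9: on WHITE (5,2): turn R to N, flip to black, move to (4,2). |black|=9
Step 10: on BLACK (4,2): turn L to W, flip to white, move to (4,1). |black|=8

Answer: 8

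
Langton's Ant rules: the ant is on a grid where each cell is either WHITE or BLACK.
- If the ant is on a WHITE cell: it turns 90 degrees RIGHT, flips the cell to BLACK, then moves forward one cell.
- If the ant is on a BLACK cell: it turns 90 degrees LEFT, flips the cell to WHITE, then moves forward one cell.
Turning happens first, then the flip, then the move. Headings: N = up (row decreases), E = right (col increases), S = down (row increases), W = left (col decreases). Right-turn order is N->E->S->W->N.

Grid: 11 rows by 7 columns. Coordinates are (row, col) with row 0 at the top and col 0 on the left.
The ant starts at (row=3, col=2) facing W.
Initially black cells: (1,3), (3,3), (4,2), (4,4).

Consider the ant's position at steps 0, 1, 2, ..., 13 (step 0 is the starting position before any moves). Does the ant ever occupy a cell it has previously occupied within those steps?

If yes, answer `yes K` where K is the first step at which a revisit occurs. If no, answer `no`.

Answer: yes 9

Derivation:
Step 1: on WHITE (3,2): turn R to N, flip to black, move to (2,2). |black|=5 — new cell
Step 2: on WHITE (2,2): turn R to E, flip to black, move to (2,3). |black|=6 — new cell
Step 3: on WHITE (2,3): turn R to S, flip to black, move to (3,3). |black|=7 — new cell
Step 4: on BLACK (3,3): turn L to E, flip to white, move to (3,4). |black|=6 — new cell
Step 5: on WHITE (3,4): turn R to S, flip to black, move to (4,4). |black|=7 — new cell
Step 6: on BLACK (4,4): turn L to E, flip to white, move to (4,5). |black|=6 — new cell
Step 7: on WHITE (4,5): turn R to S, flip to black, move to (5,5). |black|=7 — new cell
Step 8: on WHITE (5,5): turn R to W, flip to black, move to (5,4). |black|=8 — new cell
Step 9: on WHITE (5,4): turn R to N, flip to black, move to (4,4). |black|=9 — REVISIT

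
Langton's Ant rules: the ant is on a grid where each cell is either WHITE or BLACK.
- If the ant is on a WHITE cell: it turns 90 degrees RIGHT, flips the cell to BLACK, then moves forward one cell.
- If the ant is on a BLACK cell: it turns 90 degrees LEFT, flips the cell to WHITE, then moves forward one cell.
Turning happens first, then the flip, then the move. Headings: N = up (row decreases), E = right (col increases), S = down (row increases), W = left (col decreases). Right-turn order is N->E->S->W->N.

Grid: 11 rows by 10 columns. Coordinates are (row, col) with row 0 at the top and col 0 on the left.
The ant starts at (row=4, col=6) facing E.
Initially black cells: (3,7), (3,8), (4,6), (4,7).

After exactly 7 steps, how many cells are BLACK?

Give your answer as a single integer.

Step 1: on BLACK (4,6): turn L to N, flip to white, move to (3,6). |black|=3
Step 2: on WHITE (3,6): turn R to E, flip to black, move to (3,7). |black|=4
Step 3: on BLACK (3,7): turn L to N, flip to white, move to (2,7). |black|=3
Step 4: on WHITE (2,7): turn R to E, flip to black, move to (2,8). |black|=4
Step 5: on WHITE (2,8): turn R to S, flip to black, move to (3,8). |black|=5
Step 6: on BLACK (3,8): turn L to E, flip to white, move to (3,9). |black|=4
Step 7: on WHITE (3,9): turn R to S, flip to black, move to (4,9). |black|=5

Answer: 5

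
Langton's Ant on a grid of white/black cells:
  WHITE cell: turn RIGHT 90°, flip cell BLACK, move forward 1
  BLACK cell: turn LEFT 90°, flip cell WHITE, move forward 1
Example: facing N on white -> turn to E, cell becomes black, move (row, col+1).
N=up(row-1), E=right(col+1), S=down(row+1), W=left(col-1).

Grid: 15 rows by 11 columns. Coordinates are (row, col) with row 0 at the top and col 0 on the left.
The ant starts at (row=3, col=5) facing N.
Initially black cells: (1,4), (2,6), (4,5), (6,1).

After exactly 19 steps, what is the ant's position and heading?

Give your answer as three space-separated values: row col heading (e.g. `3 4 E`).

Step 1: on WHITE (3,5): turn R to E, flip to black, move to (3,6). |black|=5
Step 2: on WHITE (3,6): turn R to S, flip to black, move to (4,6). |black|=6
Step 3: on WHITE (4,6): turn R to W, flip to black, move to (4,5). |black|=7
Step 4: on BLACK (4,5): turn L to S, flip to white, move to (5,5). |black|=6
Step 5: on WHITE (5,5): turn R to W, flip to black, move to (5,4). |black|=7
Step 6: on WHITE (5,4): turn R to N, flip to black, move to (4,4). |black|=8
Step 7: on WHITE (4,4): turn R to E, flip to black, move to (4,5). |black|=9
Step 8: on WHITE (4,5): turn R to S, flip to black, move to (5,5). |black|=10
Step 9: on BLACK (5,5): turn L to E, flip to white, move to (5,6). |black|=9
Step 10: on WHITE (5,6): turn R to S, flip to black, move to (6,6). |black|=10
Step 11: on WHITE (6,6): turn R to W, flip to black, move to (6,5). |black|=11
Step 12: on WHITE (6,5): turn R to N, flip to black, move to (5,5). |black|=12
Step 13: on WHITE (5,5): turn R to E, flip to black, move to (5,6). |black|=13
Step 14: on BLACK (5,6): turn L to N, flip to white, move to (4,6). |black|=12
Step 15: on BLACK (4,6): turn L to W, flip to white, move to (4,5). |black|=11
Step 16: on BLACK (4,5): turn L to S, flip to white, move to (5,5). |black|=10
Step 17: on BLACK (5,5): turn L to E, flip to white, move to (5,6). |black|=9
Step 18: on WHITE (5,6): turn R to S, flip to black, move to (6,6). |black|=10
Step 19: on BLACK (6,6): turn L to E, flip to white, move to (6,7). |black|=9

Answer: 6 7 E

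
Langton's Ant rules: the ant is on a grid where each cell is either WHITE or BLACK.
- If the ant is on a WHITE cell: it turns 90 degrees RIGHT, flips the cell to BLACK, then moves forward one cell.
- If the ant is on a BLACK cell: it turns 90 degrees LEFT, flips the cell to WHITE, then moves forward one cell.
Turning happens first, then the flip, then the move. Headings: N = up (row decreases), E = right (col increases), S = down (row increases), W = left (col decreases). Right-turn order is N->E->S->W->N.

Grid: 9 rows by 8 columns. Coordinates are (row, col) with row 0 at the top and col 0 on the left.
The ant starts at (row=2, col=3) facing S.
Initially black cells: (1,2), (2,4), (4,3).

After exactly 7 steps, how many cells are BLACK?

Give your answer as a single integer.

Answer: 8

Derivation:
Step 1: on WHITE (2,3): turn R to W, flip to black, move to (2,2). |black|=4
Step 2: on WHITE (2,2): turn R to N, flip to black, move to (1,2). |black|=5
Step 3: on BLACK (1,2): turn L to W, flip to white, move to (1,1). |black|=4
Step 4: on WHITE (1,1): turn R to N, flip to black, move to (0,1). |black|=5
Step 5: on WHITE (0,1): turn R to E, flip to black, move to (0,2). |black|=6
Step 6: on WHITE (0,2): turn R to S, flip to black, move to (1,2). |black|=7
Step 7: on WHITE (1,2): turn R to W, flip to black, move to (1,1). |black|=8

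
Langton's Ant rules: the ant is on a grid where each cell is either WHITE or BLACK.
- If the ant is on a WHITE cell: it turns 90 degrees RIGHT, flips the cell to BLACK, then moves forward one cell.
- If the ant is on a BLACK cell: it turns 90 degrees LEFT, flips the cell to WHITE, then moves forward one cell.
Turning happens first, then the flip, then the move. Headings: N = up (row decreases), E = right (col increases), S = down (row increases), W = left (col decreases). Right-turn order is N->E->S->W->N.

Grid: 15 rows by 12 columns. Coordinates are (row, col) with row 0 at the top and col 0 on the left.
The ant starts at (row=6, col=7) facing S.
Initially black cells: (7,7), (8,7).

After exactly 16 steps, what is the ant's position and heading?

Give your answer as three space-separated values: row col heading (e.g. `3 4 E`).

Answer: 6 7 N

Derivation:
Step 1: on WHITE (6,7): turn R to W, flip to black, move to (6,6). |black|=3
Step 2: on WHITE (6,6): turn R to N, flip to black, move to (5,6). |black|=4
Step 3: on WHITE (5,6): turn R to E, flip to black, move to (5,7). |black|=5
Step 4: on WHITE (5,7): turn R to S, flip to black, move to (6,7). |black|=6
Step 5: on BLACK (6,7): turn L to E, flip to white, move to (6,8). |black|=5
Step 6: on WHITE (6,8): turn R to S, flip to black, move to (7,8). |black|=6
Step 7: on WHITE (7,8): turn R to W, flip to black, move to (7,7). |black|=7
Step 8: on BLACK (7,7): turn L to S, flip to white, move to (8,7). |black|=6
Step 9: on BLACK (8,7): turn L to E, flip to white, move to (8,8). |black|=5
Step 10: on WHITE (8,8): turn R to S, flip to black, move to (9,8). |black|=6
Step 11: on WHITE (9,8): turn R to W, flip to black, move to (9,7). |black|=7
Step 12: on WHITE (9,7): turn R to N, flip to black, move to (8,7). |black|=8
Step 13: on WHITE (8,7): turn R to E, flip to black, move to (8,8). |black|=9
Step 14: on BLACK (8,8): turn L to N, flip to white, move to (7,8). |black|=8
Step 15: on BLACK (7,8): turn L to W, flip to white, move to (7,7). |black|=7
Step 16: on WHITE (7,7): turn R to N, flip to black, move to (6,7). |black|=8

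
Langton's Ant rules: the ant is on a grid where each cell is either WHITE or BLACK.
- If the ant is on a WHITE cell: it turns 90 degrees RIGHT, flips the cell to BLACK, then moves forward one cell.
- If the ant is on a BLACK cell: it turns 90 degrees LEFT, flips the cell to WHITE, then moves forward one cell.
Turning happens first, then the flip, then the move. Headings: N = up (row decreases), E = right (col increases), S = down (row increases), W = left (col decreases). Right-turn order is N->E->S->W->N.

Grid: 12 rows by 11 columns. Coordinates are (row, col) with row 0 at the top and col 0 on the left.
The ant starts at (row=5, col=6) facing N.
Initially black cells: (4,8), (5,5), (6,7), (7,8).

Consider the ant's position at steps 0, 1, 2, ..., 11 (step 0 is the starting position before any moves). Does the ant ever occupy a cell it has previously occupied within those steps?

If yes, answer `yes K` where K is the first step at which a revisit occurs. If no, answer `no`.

Step 1: on WHITE (5,6): turn R to E, flip to black, move to (5,7). |black|=5 — new cell
Step 2: on WHITE (5,7): turn R to S, flip to black, move to (6,7). |black|=6 — new cell
Step 3: on BLACK (6,7): turn L to E, flip to white, move to (6,8). |black|=5 — new cell
Step 4: on WHITE (6,8): turn R to S, flip to black, move to (7,8). |black|=6 — new cell
Step 5: on BLACK (7,8): turn L to E, flip to white, move to (7,9). |black|=5 — new cell
Step 6: on WHITE (7,9): turn R to S, flip to black, move to (8,9). |black|=6 — new cell
Step 7: on WHITE (8,9): turn R to W, flip to black, move to (8,8). |black|=7 — new cell
Step 8: on WHITE (8,8): turn R to N, flip to black, move to (7,8). |black|=8 — REVISIT

Answer: yes 8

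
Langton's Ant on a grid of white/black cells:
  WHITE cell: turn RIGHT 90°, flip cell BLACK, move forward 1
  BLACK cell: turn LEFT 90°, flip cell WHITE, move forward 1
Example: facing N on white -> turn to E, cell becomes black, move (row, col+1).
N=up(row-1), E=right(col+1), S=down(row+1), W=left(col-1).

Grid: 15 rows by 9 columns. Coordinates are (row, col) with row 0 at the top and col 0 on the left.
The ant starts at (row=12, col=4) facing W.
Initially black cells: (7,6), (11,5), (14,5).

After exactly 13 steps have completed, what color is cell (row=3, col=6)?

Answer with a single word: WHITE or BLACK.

Step 1: on WHITE (12,4): turn R to N, flip to black, move to (11,4). |black|=4
Step 2: on WHITE (11,4): turn R to E, flip to black, move to (11,5). |black|=5
Step 3: on BLACK (11,5): turn L to N, flip to white, move to (10,5). |black|=4
Step 4: on WHITE (10,5): turn R to E, flip to black, move to (10,6). |black|=5
Step 5: on WHITE (10,6): turn R to S, flip to black, move to (11,6). |black|=6
Step 6: on WHITE (11,6): turn R to W, flip to black, move to (11,5). |black|=7
Step 7: on WHITE (11,5): turn R to N, flip to black, move to (10,5). |black|=8
Step 8: on BLACK (10,5): turn L to W, flip to white, move to (10,4). |black|=7
Step 9: on WHITE (10,4): turn R to N, flip to black, move to (9,4). |black|=8
Step 10: on WHITE (9,4): turn R to E, flip to black, move to (9,5). |black|=9
Step 11: on WHITE (9,5): turn R to S, flip to black, move to (10,5). |black|=10
Step 12: on WHITE (10,5): turn R to W, flip to black, move to (10,4). |black|=11
Step 13: on BLACK (10,4): turn L to S, flip to white, move to (11,4). |black|=10

Answer: WHITE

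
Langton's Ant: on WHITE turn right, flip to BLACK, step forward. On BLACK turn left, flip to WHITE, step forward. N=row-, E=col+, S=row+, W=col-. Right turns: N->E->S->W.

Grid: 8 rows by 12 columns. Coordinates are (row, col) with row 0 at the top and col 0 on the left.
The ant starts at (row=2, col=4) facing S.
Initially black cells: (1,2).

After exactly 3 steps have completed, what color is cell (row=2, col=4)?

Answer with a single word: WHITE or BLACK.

Answer: BLACK

Derivation:
Step 1: on WHITE (2,4): turn R to W, flip to black, move to (2,3). |black|=2
Step 2: on WHITE (2,3): turn R to N, flip to black, move to (1,3). |black|=3
Step 3: on WHITE (1,3): turn R to E, flip to black, move to (1,4). |black|=4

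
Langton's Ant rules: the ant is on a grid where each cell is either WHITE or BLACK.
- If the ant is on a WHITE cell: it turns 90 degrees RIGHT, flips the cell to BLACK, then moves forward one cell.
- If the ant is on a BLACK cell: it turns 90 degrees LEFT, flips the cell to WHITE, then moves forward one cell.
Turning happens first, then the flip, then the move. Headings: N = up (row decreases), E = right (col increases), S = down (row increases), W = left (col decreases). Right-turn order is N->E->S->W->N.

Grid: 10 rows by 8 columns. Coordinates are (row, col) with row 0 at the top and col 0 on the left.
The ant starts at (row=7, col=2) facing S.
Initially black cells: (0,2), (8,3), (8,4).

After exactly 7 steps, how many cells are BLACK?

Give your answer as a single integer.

Step 1: on WHITE (7,2): turn R to W, flip to black, move to (7,1). |black|=4
Step 2: on WHITE (7,1): turn R to N, flip to black, move to (6,1). |black|=5
Step 3: on WHITE (6,1): turn R to E, flip to black, move to (6,2). |black|=6
Step 4: on WHITE (6,2): turn R to S, flip to black, move to (7,2). |black|=7
Step 5: on BLACK (7,2): turn L to E, flip to white, move to (7,3). |black|=6
Step 6: on WHITE (7,3): turn R to S, flip to black, move to (8,3). |black|=7
Step 7: on BLACK (8,3): turn L to E, flip to white, move to (8,4). |black|=6

Answer: 6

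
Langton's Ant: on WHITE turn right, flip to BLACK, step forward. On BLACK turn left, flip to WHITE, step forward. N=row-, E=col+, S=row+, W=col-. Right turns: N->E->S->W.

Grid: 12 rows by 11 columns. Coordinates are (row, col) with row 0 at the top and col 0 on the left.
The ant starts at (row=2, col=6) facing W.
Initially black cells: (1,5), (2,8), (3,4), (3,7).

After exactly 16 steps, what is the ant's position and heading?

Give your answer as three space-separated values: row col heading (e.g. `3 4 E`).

Answer: 4 4 W

Derivation:
Step 1: on WHITE (2,6): turn R to N, flip to black, move to (1,6). |black|=5
Step 2: on WHITE (1,6): turn R to E, flip to black, move to (1,7). |black|=6
Step 3: on WHITE (1,7): turn R to S, flip to black, move to (2,7). |black|=7
Step 4: on WHITE (2,7): turn R to W, flip to black, move to (2,6). |black|=8
Step 5: on BLACK (2,6): turn L to S, flip to white, move to (3,6). |black|=7
Step 6: on WHITE (3,6): turn R to W, flip to black, move to (3,5). |black|=8
Step 7: on WHITE (3,5): turn R to N, flip to black, move to (2,5). |black|=9
Step 8: on WHITE (2,5): turn R to E, flip to black, move to (2,6). |black|=10
Step 9: on WHITE (2,6): turn R to S, flip to black, move to (3,6). |black|=11
Step 10: on BLACK (3,6): turn L to E, flip to white, move to (3,7). |black|=10
Step 11: on BLACK (3,7): turn L to N, flip to white, move to (2,7). |black|=9
Step 12: on BLACK (2,7): turn L to W, flip to white, move to (2,6). |black|=8
Step 13: on BLACK (2,6): turn L to S, flip to white, move to (3,6). |black|=7
Step 14: on WHITE (3,6): turn R to W, flip to black, move to (3,5). |black|=8
Step 15: on BLACK (3,5): turn L to S, flip to white, move to (4,5). |black|=7
Step 16: on WHITE (4,5): turn R to W, flip to black, move to (4,4). |black|=8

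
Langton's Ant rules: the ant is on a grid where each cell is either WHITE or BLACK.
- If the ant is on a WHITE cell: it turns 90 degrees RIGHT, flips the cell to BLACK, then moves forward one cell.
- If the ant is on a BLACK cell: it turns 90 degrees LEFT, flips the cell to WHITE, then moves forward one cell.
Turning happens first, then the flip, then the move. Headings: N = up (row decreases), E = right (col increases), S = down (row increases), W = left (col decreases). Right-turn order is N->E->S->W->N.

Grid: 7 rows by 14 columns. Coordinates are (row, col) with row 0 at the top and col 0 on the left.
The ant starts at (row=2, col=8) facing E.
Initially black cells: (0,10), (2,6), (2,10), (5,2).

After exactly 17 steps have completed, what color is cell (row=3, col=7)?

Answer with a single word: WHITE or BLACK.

Step 1: on WHITE (2,8): turn R to S, flip to black, move to (3,8). |black|=5
Step 2: on WHITE (3,8): turn R to W, flip to black, move to (3,7). |black|=6
Step 3: on WHITE (3,7): turn R to N, flip to black, move to (2,7). |black|=7
Step 4: on WHITE (2,7): turn R to E, flip to black, move to (2,8). |black|=8
Step 5: on BLACK (2,8): turn L to N, flip to white, move to (1,8). |black|=7
Step 6: on WHITE (1,8): turn R to E, flip to black, move to (1,9). |black|=8
Step 7: on WHITE (1,9): turn R to S, flip to black, move to (2,9). |black|=9
Step 8: on WHITE (2,9): turn R to W, flip to black, move to (2,8). |black|=10
Step 9: on WHITE (2,8): turn R to N, flip to black, move to (1,8). |black|=11
Step 10: on BLACK (1,8): turn L to W, flip to white, move to (1,7). |black|=10
Step 11: on WHITE (1,7): turn R to N, flip to black, move to (0,7). |black|=11
Step 12: on WHITE (0,7): turn R to E, flip to black, move to (0,8). |black|=12
Step 13: on WHITE (0,8): turn R to S, flip to black, move to (1,8). |black|=13
Step 14: on WHITE (1,8): turn R to W, flip to black, move to (1,7). |black|=14
Step 15: on BLACK (1,7): turn L to S, flip to white, move to (2,7). |black|=13
Step 16: on BLACK (2,7): turn L to E, flip to white, move to (2,8). |black|=12
Step 17: on BLACK (2,8): turn L to N, flip to white, move to (1,8). |black|=11

Answer: BLACK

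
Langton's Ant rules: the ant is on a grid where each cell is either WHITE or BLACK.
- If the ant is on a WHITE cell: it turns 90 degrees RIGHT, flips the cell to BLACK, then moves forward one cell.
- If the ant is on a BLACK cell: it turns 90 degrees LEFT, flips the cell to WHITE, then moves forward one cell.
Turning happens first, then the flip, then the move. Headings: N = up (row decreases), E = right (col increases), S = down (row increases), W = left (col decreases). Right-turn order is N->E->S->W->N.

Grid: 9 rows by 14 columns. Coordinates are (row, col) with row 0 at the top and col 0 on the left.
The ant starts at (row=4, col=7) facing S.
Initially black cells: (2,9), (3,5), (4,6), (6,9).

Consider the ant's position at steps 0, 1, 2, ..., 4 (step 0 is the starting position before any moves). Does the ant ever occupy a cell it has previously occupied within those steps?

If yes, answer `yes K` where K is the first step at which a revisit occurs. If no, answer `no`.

Step 1: on WHITE (4,7): turn R to W, flip to black, move to (4,6). |black|=5 — new cell
Step 2: on BLACK (4,6): turn L to S, flip to white, move to (5,6). |black|=4 — new cell
Step 3: on WHITE (5,6): turn R to W, flip to black, move to (5,5). |black|=5 — new cell
Step 4: on WHITE (5,5): turn R to N, flip to black, move to (4,5). |black|=6 — new cell
No revisit within 4 steps.

Answer: no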